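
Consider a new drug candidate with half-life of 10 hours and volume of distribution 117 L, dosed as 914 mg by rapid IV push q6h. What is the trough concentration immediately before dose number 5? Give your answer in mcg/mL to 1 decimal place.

f = (1/2)^(τ/t½) = (1/2)^(6/10) ≈ 0.6598.
C₀ = D/Vd = 914/117 ≈ 7.812 mcg/mL.
Before the 5th dose, 4 doses have been given. Superposition: Cmin = C₀·(f + f² + … + f^4).
≈ 7.812 × (0.6598 + 0.4353 + 0.2872 + 0.1895) ≈ 7.812 × 1.5718 ≈ 12.279 mcg/mL.

12.3 mcg/mL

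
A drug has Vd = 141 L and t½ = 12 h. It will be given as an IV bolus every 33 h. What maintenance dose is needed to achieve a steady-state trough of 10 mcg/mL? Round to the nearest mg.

τ/t½ = 33/12 ≈ 2.75, so f = (1/2)^(33/12) ≈ 0.148651.
Cmin,ss = (D/Vd)·f/(1−f), so D = Cmin,ss·Vd·(1−f)/f.
D = 10 × 141 × (1−f)/f ≈ 10 × 141 × 5.72717 ≈ 8075.31 mg.

8075 mg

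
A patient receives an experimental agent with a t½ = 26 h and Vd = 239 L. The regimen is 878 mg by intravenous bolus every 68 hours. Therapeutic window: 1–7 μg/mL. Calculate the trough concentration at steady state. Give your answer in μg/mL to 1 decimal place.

0.7 μg/mL

k = ln2/t½ = ln2/26 ≈ 0.026660 h⁻¹; fraction remaining f = e^(−kτ) = e^(−0.026660×68) ≈ 0.1632.
Accumulation ratio R = 1/(1 − f) ≈ 1/0.8368 ≈ 1.1950.
Each bolus raises the concentration by D/Vd = 878/239 ≈ 3.674 μg/mL.
Steady-state peak Cmax,ss = C₀·R ≈ 3.674 × 1.1950 ≈ 4.390 μg/mL.
One interval later, Cmin,ss = Cmax,ss·e^(−kτ) ≈ 4.390 × 0.1632 ≈ 0.716 μg/mL.
Trough 0.7 μg/mL vs MEC 1 μg/mL: subtherapeutic.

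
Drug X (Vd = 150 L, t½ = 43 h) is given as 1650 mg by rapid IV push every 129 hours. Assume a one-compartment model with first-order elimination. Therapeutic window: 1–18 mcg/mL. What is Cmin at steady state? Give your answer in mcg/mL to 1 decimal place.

1.6 mcg/mL

τ = 129 h = 3 half-lives, so f = (1/2)^3 = 0.125.
Accumulation ratio R = 1/(1 − f) = 1/0.875 = 8/7.
Single-dose peak C₀ = D/Vd = 1650/150 = 11 mcg/mL.
Steady-state peak Cmax,ss = C₀·R = 11 × 8/7 ≈ 12.571 mcg/mL.
Steady-state trough Cmin,ss = Cmax,ss·f ≈ 12.571 × 0.125 ≈ 1.571 mcg/mL.
Trough 1.6 mcg/mL vs MEC 1 mcg/mL: adequate.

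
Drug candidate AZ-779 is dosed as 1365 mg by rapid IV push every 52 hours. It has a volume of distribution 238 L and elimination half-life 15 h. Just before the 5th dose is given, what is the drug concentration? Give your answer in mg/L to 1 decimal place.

0.6 mg/L

f = (1/2)^(τ/t½) = (1/2)^(52/15) ≈ 0.0905.
C₀ = D/Vd = 1365/238 ≈ 5.735 mg/L.
Before the 5th dose, 4 doses have been given. Superposition: Cmin = C₀·(f + f² + … + f^4).
≈ 5.735 × (0.0905 + 0.0082 + 0.0007 + 0.0001) ≈ 5.735 × 0.0995 ≈ 0.571 mg/L.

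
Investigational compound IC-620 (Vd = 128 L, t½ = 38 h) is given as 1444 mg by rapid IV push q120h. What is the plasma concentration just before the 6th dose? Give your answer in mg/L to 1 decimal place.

f = (1/2)^(τ/t½) = (1/2)^(120/38) ≈ 0.1120.
C₀ = D/Vd = 1444/128 ≈ 11.281 mg/L.
Before the 6th dose, 5 doses have been given. Superposition: Cmin = C₀·(f + f² + … + f^5).
≈ 11.281 × (0.1120 + 0.0125 + 0.0014 + 0.0002 + 0.0000) ≈ 11.281 × 0.1261 ≈ 1.423 mg/L.

1.4 mg/L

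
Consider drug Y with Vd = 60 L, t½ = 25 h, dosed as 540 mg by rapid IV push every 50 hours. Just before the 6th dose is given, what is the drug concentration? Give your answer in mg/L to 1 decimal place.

f = (1/2)^(τ/t½) = (1/2)^(50/25) ≈ 0.2500.
C₀ = D/Vd = 540/60 ≈ 9.000 mg/L.
Before the 6th dose, 5 doses have been given. Superposition: Cmin = C₀·(f + f² + … + f^5).
≈ 9.000 × (0.2500 + 0.0625 + 0.0156 + 0.0039 + 0.0010) ≈ 9.000 × 0.3330 ≈ 2.997 mg/L.

3.0 mg/L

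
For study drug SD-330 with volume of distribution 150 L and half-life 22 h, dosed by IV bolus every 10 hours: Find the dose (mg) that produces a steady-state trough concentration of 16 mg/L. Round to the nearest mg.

889 mg

τ/t½ = 10/22 ≈ 0.45455, so f = (1/2)^(10/22) ≈ 0.729740.
Cmin,ss = (D/Vd)·f/(1−f), so D = Cmin,ss·Vd·(1−f)/f.
D = 16 × 150 × (1−f)/f ≈ 16 × 150 × 0.37035 ≈ 888.84 mg.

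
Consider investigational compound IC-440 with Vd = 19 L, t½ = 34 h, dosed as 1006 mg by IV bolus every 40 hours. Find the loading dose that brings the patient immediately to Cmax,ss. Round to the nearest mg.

1804 mg

f = (1/2)^(40/34) ≈ 0.442433; accumulation ratio R = 1/(1−f) ≈ 1.79351.
Loading dose to hit Cmax,ss on first dose: D_load = D_maint·R ≈ 1006 × 1.79351 ≈ 1804.27 mg.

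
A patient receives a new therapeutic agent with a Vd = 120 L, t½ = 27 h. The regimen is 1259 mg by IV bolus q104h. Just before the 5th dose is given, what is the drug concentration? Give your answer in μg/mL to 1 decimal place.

0.8 μg/mL

f = (1/2)^(τ/t½) = (1/2)^(104/27) ≈ 0.0693.
C₀ = D/Vd = 1259/120 ≈ 10.492 μg/mL.
Before the 5th dose, 4 doses have been given. Superposition: Cmin = C₀·(f + f² + … + f^4).
≈ 10.492 × (0.0693 + 0.0048 + 0.0003 + 0.0000) ≈ 10.492 × 0.0744 ≈ 0.781 μg/mL.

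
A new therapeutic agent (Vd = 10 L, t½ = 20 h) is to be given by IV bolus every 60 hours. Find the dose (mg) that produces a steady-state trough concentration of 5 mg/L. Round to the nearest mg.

τ/t½ = 60/20 ≈ 3, so f = (1/2)^(60/20) ≈ 0.125000.
Cmin,ss = (D/Vd)·f/(1−f), so D = Cmin,ss·Vd·(1−f)/f.
D = 5 × 10 × (1−f)/f ≈ 5 × 10 × 7.00000 ≈ 350.00 mg.

350 mg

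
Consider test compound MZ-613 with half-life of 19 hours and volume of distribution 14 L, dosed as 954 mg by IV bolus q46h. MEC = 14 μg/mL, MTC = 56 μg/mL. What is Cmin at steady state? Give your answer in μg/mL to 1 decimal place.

15.6 μg/mL

τ/t½ = 46/19 ≈ 2.4211, so fraction remaining f = (1/2)^(46/19) ≈ 0.1867.
Each bolus raises the concentration by D/Vd = 954/14 ≈ 68.143 μg/mL.
Steady-state trough Cmin,ss = C₀·f/(1−f) ≈ 68.143 × 0.1867/0.8133 ≈ 15.643 μg/mL.
Trough 15.6 μg/mL vs MEC 14 μg/mL: adequate.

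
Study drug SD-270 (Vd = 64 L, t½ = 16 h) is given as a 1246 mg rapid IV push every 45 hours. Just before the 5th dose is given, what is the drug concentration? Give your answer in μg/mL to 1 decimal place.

f = (1/2)^(τ/t½) = (1/2)^(45/16) ≈ 0.1423.
C₀ = D/Vd = 1246/64 ≈ 19.469 μg/mL.
Before the 5th dose, 4 doses have been given. Superposition: Cmin = C₀·(f + f² + … + f^4).
≈ 19.469 × (0.1423 + 0.0202 + 0.0029 + 0.0004) ≈ 19.469 × 0.1658 ≈ 3.228 μg/mL.

3.2 μg/mL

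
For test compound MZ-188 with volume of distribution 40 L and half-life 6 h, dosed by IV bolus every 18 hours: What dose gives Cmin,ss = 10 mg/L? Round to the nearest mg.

τ/t½ = 18/6 ≈ 3, so f = (1/2)^(18/6) ≈ 0.125000.
Cmin,ss = (D/Vd)·f/(1−f), so D = Cmin,ss·Vd·(1−f)/f.
D = 10 × 40 × (1−f)/f ≈ 10 × 40 × 7.00000 ≈ 2800.00 mg.

2800 mg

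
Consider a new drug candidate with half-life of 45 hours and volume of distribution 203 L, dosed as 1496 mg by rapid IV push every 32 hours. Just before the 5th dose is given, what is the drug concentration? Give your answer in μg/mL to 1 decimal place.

f = (1/2)^(τ/t½) = (1/2)^(32/45) ≈ 0.6108.
C₀ = D/Vd = 1496/203 ≈ 7.369 μg/mL.
Before the 5th dose, 4 doses have been given. Superposition: Cmin = C₀·(f + f² + … + f^4).
≈ 7.369 × (0.6108 + 0.3731 + 0.2279 + 0.1392) ≈ 7.369 × 1.3510 ≈ 9.956 μg/mL.

10.0 μg/mL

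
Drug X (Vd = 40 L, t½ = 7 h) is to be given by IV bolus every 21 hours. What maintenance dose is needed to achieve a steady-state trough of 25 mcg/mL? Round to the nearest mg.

τ/t½ = 21/7 ≈ 3, so f = (1/2)^(21/7) ≈ 0.125000.
Cmin,ss = (D/Vd)·f/(1−f), so D = Cmin,ss·Vd·(1−f)/f.
D = 25 × 40 × (1−f)/f ≈ 25 × 40 × 7.00000 ≈ 7000.00 mg.

7000 mg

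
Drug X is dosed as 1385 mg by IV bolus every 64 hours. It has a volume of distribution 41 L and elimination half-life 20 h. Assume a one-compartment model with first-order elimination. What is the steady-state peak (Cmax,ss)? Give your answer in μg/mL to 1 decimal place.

k = ln2/t½ = ln2/20 ≈ 0.034657 h⁻¹; fraction remaining f = e^(−kτ) = e^(−0.034657×64) ≈ 0.1088.
Accumulation ratio R = 1/(1 − f) ≈ 1/0.8912 ≈ 1.1221.
Each bolus raises the concentration by D/Vd = 1385/41 ≈ 33.780 μg/mL.
Steady-state peak Cmax,ss = C₀·R ≈ 33.780 × 1.1221 ≈ 37.905 μg/mL.

37.9 μg/mL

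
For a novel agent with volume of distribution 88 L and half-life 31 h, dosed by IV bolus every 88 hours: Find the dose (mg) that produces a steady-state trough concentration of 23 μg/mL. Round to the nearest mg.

τ/t½ = 88/31 ≈ 2.8387, so f = (1/2)^(88/31) ≈ 0.139786.
Cmin,ss = (D/Vd)·f/(1−f), so D = Cmin,ss·Vd·(1−f)/f.
D = 23 × 88 × (1−f)/f ≈ 23 × 88 × 6.15379 ≈ 12455.27 mg.

12455 mg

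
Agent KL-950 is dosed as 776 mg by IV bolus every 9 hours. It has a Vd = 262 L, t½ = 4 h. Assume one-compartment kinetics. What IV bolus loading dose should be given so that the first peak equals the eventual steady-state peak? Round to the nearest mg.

983 mg

f = (1/2)^(9/4) ≈ 0.210224; accumulation ratio R = 1/(1−f) ≈ 1.26618.
Loading dose to hit Cmax,ss on first dose: D_load = D_maint·R ≈ 776 × 1.26618 ≈ 982.56 mg.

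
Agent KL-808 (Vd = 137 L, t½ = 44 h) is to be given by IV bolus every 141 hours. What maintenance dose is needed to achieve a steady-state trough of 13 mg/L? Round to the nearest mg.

τ/t½ = 141/44 ≈ 3.2045, so f = (1/2)^(141/44) ≈ 0.108477.
Cmin,ss = (D/Vd)·f/(1−f), so D = Cmin,ss·Vd·(1−f)/f.
D = 13 × 137 × (1−f)/f ≈ 13 × 137 × 8.21854 ≈ 14637.22 mg.

14637 mg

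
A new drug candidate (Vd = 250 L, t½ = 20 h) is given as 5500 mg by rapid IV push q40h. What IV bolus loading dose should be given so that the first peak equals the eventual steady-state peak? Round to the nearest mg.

7333 mg

f = (1/2)^(40/20) ≈ 0.250000; accumulation ratio R = 1/(1−f) ≈ 1.33333.
Loading dose to hit Cmax,ss on first dose: D_load = D_maint·R ≈ 5500 × 1.33333 ≈ 7333.31 mg.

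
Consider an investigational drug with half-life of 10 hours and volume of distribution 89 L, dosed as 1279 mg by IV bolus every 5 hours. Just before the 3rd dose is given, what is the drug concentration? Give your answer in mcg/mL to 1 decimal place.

f = (1/2)^(τ/t½) = (1/2)^(5/10) ≈ 0.7071.
C₀ = D/Vd = 1279/89 ≈ 14.371 mcg/mL.
Before the 3rd dose, 2 doses have been given. Superposition: Cmin = C₀·(f + f²).
≈ 14.371 × (0.7071 + 0.5000) ≈ 14.371 × 1.2071 ≈ 17.347 mcg/mL.

17.3 mcg/mL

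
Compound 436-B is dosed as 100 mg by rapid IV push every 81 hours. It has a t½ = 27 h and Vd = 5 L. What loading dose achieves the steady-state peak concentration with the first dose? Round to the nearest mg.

114 mg

f = (1/2)^(81/27) ≈ 0.125000; accumulation ratio R = 1/(1−f) ≈ 1.14286.
Loading dose to hit Cmax,ss on first dose: D_load = D_maint·R ≈ 100 × 1.14286 ≈ 114.29 mg.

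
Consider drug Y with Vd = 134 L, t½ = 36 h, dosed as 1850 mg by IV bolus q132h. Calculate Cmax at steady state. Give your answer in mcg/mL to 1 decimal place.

15.0 mcg/mL

τ/t½ = 132/36 ≈ 3.6667, so fraction remaining f = (1/2)^(132/36) ≈ 0.0787.
At steady state, accumulation factor R = 1/(1 − e^(−kτ)) ≈ 1.0854.
Single-dose peak C₀ = D/Vd = 1850/134 ≈ 13.806 mcg/mL.
Steady-state peak Cmax,ss = C₀·R ≈ 13.806 × 1.0854 ≈ 14.985 mcg/mL.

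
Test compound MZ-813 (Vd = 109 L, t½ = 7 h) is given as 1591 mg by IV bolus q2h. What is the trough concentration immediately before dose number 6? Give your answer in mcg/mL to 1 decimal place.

41.9 mcg/mL

f = (1/2)^(τ/t½) = (1/2)^(2/7) ≈ 0.8203.
C₀ = D/Vd = 1591/109 ≈ 14.596 mcg/mL.
Before the 6th dose, 5 doses have been given. Superposition: Cmin = C₀·(f + f² + … + f^5).
≈ 14.596 × (0.8203 + 0.6729 + 0.5520 + 0.4528 + 0.3714) ≈ 14.596 × 2.8694 ≈ 41.882 mcg/mL.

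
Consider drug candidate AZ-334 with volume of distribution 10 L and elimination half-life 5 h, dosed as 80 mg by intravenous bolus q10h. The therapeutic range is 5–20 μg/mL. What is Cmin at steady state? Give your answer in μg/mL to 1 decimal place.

2.7 μg/mL

The dosing interval is 2 half-lives, so f = 2^(−2) = 0.25.
Accumulation ratio R = 1/(1 − f) = 1/0.75 = 4/3.
Single-dose peak C₀ = D/Vd = 80/10 = 8 μg/mL.
Steady-state peak Cmax,ss = C₀·R = 8 × 4/3 ≈ 10.667 μg/mL.
Steady-state trough Cmin,ss = Cmax,ss·f ≈ 10.667 × 0.25 ≈ 2.667 μg/mL.
Trough 2.7 μg/mL vs MEC 5 μg/mL: subtherapeutic.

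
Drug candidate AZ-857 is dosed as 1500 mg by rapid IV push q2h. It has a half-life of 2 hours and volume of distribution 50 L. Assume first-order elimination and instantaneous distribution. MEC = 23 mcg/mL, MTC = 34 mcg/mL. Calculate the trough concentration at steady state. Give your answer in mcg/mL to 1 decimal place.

30.0 mcg/mL

τ = 2 h = 1 half-life, so f = (1/2)^1 = 0.5.
Accumulation ratio R = 1/(1 − f) = 1/0.5 = 2/1.
Single-dose peak C₀ = D/Vd = 1500/50 = 30 mcg/mL.
Steady-state peak Cmax,ss = C₀·R = 30 × 2/1 ≈ 60.000 mcg/mL.
Steady-state trough Cmin,ss = Cmax,ss·f ≈ 60.000 × 0.5 ≈ 30.000 mcg/mL.
Trough 30.0 mcg/mL vs MEC 23 mcg/mL: adequate.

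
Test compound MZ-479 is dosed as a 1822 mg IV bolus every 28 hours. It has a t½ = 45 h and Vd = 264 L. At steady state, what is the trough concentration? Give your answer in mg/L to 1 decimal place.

12.8 mg/L

k = ln2/t½ = ln2/45 ≈ 0.015403 h⁻¹; fraction remaining f = e^(−kτ) = e^(−0.015403×28) ≈ 0.6497.
At steady state, accumulation factor R = 1/(1 − e^(−kτ)) ≈ 2.8547.
Each bolus raises the concentration by D/Vd = 1822/264 ≈ 6.902 mg/L.
Steady-state peak Cmax,ss = C₀·R ≈ 6.902 × 2.8547 ≈ 19.703 mg/L.
Steady-state trough Cmin,ss = Cmax,ss·f ≈ 19.703 × 0.6497 ≈ 12.801 mg/L.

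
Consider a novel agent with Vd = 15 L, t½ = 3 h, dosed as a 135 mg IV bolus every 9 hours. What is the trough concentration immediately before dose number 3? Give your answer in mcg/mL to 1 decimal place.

f = (1/2)^(τ/t½) = (1/2)^(9/3) ≈ 0.1250.
C₀ = D/Vd = 135/15 ≈ 9.000 mcg/mL.
Before the 3rd dose, 2 doses have been given. Superposition: Cmin = C₀·(f + f²).
≈ 9.000 × (0.1250 + 0.0156) ≈ 9.000 × 0.1406 ≈ 1.265 mcg/mL.

1.3 mcg/mL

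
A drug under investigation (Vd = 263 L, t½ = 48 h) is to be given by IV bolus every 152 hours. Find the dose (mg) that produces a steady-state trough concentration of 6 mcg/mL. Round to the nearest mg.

12592 mg

τ/t½ = 152/48 ≈ 3.1667, so f = (1/2)^(152/48) ≈ 0.111362.
Cmin,ss = (D/Vd)·f/(1−f), so D = Cmin,ss·Vd·(1−f)/f.
D = 6 × 263 × (1−f)/f ≈ 6 × 263 × 7.97972 ≈ 12592.00 mg.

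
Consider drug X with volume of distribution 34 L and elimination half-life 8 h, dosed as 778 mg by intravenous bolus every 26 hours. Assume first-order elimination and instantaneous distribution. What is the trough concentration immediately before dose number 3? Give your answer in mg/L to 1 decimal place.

f = (1/2)^(τ/t½) = (1/2)^(26/8) ≈ 0.1051.
C₀ = D/Vd = 778/34 ≈ 22.882 mg/L.
Before the 3rd dose, 2 doses have been given. Superposition: Cmin = C₀·(f + f²).
≈ 22.882 × (0.1051 + 0.0110) ≈ 22.882 × 0.1161 ≈ 2.657 mg/L.

2.7 mg/L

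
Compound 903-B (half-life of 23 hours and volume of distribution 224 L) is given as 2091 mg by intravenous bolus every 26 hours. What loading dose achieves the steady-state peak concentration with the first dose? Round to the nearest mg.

3849 mg

f = (1/2)^(26/23) ≈ 0.456778; accumulation ratio R = 1/(1−f) ≈ 1.84087.
Loading dose to hit Cmax,ss on first dose: D_load = D_maint·R ≈ 2091 × 1.84087 ≈ 3849.26 mg.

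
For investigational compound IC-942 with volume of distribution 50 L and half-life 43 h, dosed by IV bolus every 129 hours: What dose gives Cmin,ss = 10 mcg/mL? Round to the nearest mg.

3500 mg

τ/t½ = 129/43 ≈ 3, so f = (1/2)^(129/43) ≈ 0.125000.
Cmin,ss = (D/Vd)·f/(1−f), so D = Cmin,ss·Vd·(1−f)/f.
D = 10 × 50 × (1−f)/f ≈ 10 × 50 × 7.00000 ≈ 3500.00 mg.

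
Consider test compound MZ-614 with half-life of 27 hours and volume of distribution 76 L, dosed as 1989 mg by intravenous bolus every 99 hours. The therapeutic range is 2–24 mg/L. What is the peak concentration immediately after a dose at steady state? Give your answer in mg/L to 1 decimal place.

Over one 99-h interval, 99/27 ≈ 3.6667 half-lives elapse, leaving f ≈ 0.0787 of each dose.
Accumulation ratio R = 1/(1 − f) ≈ 1/0.9213 ≈ 1.0854.
Each bolus raises the concentration by D/Vd = 1989/76 ≈ 26.171 mg/L.
Cmax,ss = C₀/(1 − f) ≈ 26.171/0.9213 ≈ 28.407 mg/L.
Peak 28.4 mg/L vs MTC 24 mg/L: exceeds toxic threshold.

28.4 mg/L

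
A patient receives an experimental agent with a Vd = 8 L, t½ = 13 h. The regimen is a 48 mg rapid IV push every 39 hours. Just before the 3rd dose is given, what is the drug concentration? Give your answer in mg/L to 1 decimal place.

f = (1/2)^(τ/t½) = (1/2)^(39/13) ≈ 0.1250.
C₀ = D/Vd = 48/8 ≈ 6.000 mg/L.
Before the 3rd dose, 2 doses have been given. Superposition: Cmin = C₀·(f + f²).
≈ 6.000 × (0.1250 + 0.0156) ≈ 6.000 × 0.1406 ≈ 0.844 mg/L.

0.8 mg/L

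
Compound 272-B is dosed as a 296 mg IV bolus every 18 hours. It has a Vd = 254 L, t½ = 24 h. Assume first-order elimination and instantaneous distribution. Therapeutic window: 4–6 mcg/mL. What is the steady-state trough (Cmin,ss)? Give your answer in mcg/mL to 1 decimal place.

τ/t½ = 18/24 ≈ 0.75, so fraction remaining f = (1/2)^(18/24) ≈ 0.5946.
Single-dose peak C₀ = D/Vd = 296/254 ≈ 1.165 mcg/mL.
Steady-state trough Cmin,ss = C₀·f/(1−f) ≈ 1.165 × 0.5946/0.4054 ≈ 1.709 mcg/mL.
Trough 1.7 mcg/mL vs MEC 4 mcg/mL: subtherapeutic.

1.7 mcg/mL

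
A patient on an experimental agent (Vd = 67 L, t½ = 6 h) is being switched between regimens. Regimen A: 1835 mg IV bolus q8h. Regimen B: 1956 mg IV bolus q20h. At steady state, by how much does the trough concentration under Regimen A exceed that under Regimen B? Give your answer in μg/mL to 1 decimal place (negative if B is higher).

Regimen A: f = (1/2)^(8/6) ≈ 0.3969; Cmin,ss = (1835/67)·f/(1−f) ≈ 18.024 μg/mL.
Regimen B: f = (1/2)^(20/6) ≈ 0.0992; Cmin,ss = (1956/67)·f/(1−f) ≈ 3.215 μg/mL.
Difference ≈ 18.024 − 3.215 ≈ 14.809 μg/mL.

14.8 μg/mL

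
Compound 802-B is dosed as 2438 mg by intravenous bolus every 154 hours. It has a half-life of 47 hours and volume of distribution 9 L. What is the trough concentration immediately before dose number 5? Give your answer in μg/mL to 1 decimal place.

f = (1/2)^(τ/t½) = (1/2)^(154/47) ≈ 0.1032.
C₀ = D/Vd = 2438/9 ≈ 270.889 μg/mL.
Before the 5th dose, 4 doses have been given. Superposition: Cmin = C₀·(f + f² + … + f^4).
≈ 270.889 × (0.1032 + 0.0107 + 0.0011 + 0.0001) ≈ 270.889 × 0.1151 ≈ 31.179 μg/mL.

31.2 μg/mL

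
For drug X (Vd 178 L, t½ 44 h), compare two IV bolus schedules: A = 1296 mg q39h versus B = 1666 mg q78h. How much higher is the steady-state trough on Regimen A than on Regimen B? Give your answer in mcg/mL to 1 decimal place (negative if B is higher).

Regimen A: f = (1/2)^(39/44) ≈ 0.5410; Cmin,ss = (1296/178)·f/(1−f) ≈ 8.582 mcg/mL.
Regimen B: f = (1/2)^(78/44) ≈ 0.2927; Cmin,ss = (1666/178)·f/(1−f) ≈ 3.873 mcg/mL.
Difference ≈ 8.582 − 3.873 ≈ 4.709 mcg/mL.

4.7 mcg/mL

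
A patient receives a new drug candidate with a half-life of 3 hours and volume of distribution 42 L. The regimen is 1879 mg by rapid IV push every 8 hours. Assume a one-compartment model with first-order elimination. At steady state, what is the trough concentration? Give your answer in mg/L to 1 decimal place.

τ/t½ = 8/3 ≈ 2.6667, so fraction remaining f = (1/2)^(8/3) ≈ 0.1575.
Accumulation ratio R = 1/(1 − f) ≈ 1/0.8425 ≈ 1.1869.
Each bolus raises the concentration by D/Vd = 1879/42 ≈ 44.738 mg/L.
Steady-state peak Cmax,ss = C₀·R ≈ 44.738 × 1.1869 ≈ 53.100 mg/L.
One interval later, Cmin,ss = Cmax,ss·e^(−kτ) ≈ 53.100 × 0.1575 ≈ 8.363 mg/L.

8.4 mg/L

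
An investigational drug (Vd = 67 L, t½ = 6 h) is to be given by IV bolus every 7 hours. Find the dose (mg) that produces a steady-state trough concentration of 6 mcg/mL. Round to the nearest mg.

500 mg

τ/t½ = 7/6 ≈ 1.1667, so f = (1/2)^(7/6) ≈ 0.445449.
Cmin,ss = (D/Vd)·f/(1−f), so D = Cmin,ss·Vd·(1−f)/f.
D = 6 × 67 × (1−f)/f ≈ 6 × 67 × 1.24493 ≈ 500.46 mg.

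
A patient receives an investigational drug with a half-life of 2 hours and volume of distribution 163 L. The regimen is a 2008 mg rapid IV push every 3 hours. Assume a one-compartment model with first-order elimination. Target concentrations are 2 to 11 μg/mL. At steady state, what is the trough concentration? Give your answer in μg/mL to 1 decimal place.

6.7 μg/mL

k = ln2/t½ = ln2/2 ≈ 0.346574 h⁻¹; fraction remaining f = e^(−kτ) = e^(−0.346574×3) ≈ 0.3536.
Accumulation ratio R = 1/(1 − f) ≈ 1/0.6464 ≈ 1.5470.
Single-dose peak C₀ = D/Vd = 2008/163 ≈ 12.319 μg/mL.
Cmax,ss = C₀/(1 − f) ≈ 12.319/0.6464 ≈ 19.058 μg/mL.
One interval later, Cmin,ss = Cmax,ss·e^(−kτ) ≈ 19.058 × 0.3536 ≈ 6.739 μg/mL.
Trough 6.7 μg/mL vs MEC 2 μg/mL: adequate.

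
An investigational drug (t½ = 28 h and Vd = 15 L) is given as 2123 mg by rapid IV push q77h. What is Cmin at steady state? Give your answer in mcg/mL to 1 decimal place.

τ/t½ = 77/28 ≈ 2.75, so fraction remaining f = (1/2)^(77/28) ≈ 0.1487.
At steady state, accumulation factor R = 1/(1 − e^(−kτ)) ≈ 1.1747.
Single-dose peak C₀ = D/Vd = 2123/15 ≈ 141.533 mcg/mL.
Steady-state peak Cmax,ss = C₀·R ≈ 141.533 × 1.1747 ≈ 166.259 mcg/mL.
Steady-state trough Cmin,ss = Cmax,ss·f ≈ 166.259 × 0.1487 ≈ 24.723 mcg/mL.

24.7 mcg/mL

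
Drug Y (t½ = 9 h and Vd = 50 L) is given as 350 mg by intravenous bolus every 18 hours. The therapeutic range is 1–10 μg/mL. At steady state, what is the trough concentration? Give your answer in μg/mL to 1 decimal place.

2.3 μg/mL

The dosing interval is 2 half-lives, so f = 2^(−2) = 0.25.
At steady state, R = 1/(1 − 0.25) = 4/3.
Single-dose peak C₀ = D/Vd = 350/50 = 7 μg/mL.
Steady-state peak Cmax,ss = C₀·R = 7 × 4/3 ≈ 9.333 μg/mL.
Steady-state trough Cmin,ss = Cmax,ss·f ≈ 9.333 × 0.25 ≈ 2.333 μg/mL.
Trough 2.3 μg/mL vs MEC 1 μg/mL: adequate.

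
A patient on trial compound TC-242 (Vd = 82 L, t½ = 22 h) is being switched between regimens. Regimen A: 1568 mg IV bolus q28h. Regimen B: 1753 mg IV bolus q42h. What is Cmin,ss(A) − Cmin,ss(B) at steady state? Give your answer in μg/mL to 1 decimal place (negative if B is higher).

Regimen A: f = (1/2)^(28/22) ≈ 0.4139; Cmin,ss = (1568/82)·f/(1−f) ≈ 13.504 μg/mL.
Regimen B: f = (1/2)^(42/22) ≈ 0.2663; Cmin,ss = (1753/82)·f/(1−f) ≈ 7.759 μg/mL.
Difference ≈ 13.504 − 7.759 ≈ 5.745 μg/mL.

5.7 μg/mL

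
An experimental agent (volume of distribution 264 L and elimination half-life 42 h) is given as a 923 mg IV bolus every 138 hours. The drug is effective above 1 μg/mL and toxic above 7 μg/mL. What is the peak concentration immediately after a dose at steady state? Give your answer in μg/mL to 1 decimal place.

3.9 μg/mL

k = ln2/t½ = ln2/42 ≈ 0.016504 h⁻¹; fraction remaining f = e^(−kτ) = e^(−0.016504×138) ≈ 0.1025.
At steady state, accumulation factor R = 1/(1 − e^(−kτ)) ≈ 1.1142.
Each bolus raises the concentration by D/Vd = 923/264 ≈ 3.496 μg/mL.
Steady-state peak Cmax,ss = C₀·R ≈ 3.496 × 1.1142 ≈ 3.895 μg/mL.
Peak 3.9 μg/mL vs MTC 7 μg/mL: below toxic threshold.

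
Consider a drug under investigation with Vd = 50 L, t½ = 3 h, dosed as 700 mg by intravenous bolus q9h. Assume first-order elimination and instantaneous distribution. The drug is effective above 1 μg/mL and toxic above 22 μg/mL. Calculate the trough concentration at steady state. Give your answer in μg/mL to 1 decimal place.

The dosing interval is 3 half-lives, so f = 2^(−3) = 0.125.
At steady state, R = 1/(1 − 0.125) = 8/7.
Single-dose peak C₀ = D/Vd = 700/50 = 14 μg/mL.
Steady-state peak Cmax,ss = C₀·R = 14 × 8/7 ≈ 16.000 μg/mL.
Steady-state trough Cmin,ss = Cmax,ss·f ≈ 16.000 × 0.125 ≈ 2.000 μg/mL.
Trough 2.0 μg/mL vs MEC 1 μg/mL: adequate.

2.0 μg/mL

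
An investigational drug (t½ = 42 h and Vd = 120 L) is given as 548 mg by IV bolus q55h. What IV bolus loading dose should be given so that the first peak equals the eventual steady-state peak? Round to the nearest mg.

919 mg

f = (1/2)^(55/42) ≈ 0.403454; accumulation ratio R = 1/(1−f) ≈ 1.67632.
Loading dose to hit Cmax,ss on first dose: D_load = D_maint·R ≈ 548 × 1.67632 ≈ 918.62 mg.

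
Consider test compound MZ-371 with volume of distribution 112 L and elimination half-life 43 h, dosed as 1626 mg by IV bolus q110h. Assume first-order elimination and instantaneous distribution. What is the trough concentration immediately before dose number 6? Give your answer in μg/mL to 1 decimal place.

f = (1/2)^(τ/t½) = (1/2)^(110/43) ≈ 0.1698.
C₀ = D/Vd = 1626/112 ≈ 14.518 μg/mL.
Before the 6th dose, 5 doses have been given. Superposition: Cmin = C₀·(f + f² + … + f^5).
≈ 14.518 × (0.1698 + 0.0288 + 0.0049 + 0.0008 + 0.0001) ≈ 14.518 × 0.2044 ≈ 2.967 μg/mL.

3.0 μg/mL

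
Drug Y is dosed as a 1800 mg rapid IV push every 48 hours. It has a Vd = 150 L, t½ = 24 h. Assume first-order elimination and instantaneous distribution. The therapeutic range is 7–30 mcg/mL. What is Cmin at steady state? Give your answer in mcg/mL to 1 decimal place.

4.0 mcg/mL

The dosing interval is 2 half-lives, so f = 2^(−2) = 0.25.
Accumulation ratio R = 1/(1 − f) = 1/0.75 = 4/3.
Single-dose peak C₀ = D/Vd = 1800/150 = 12 mcg/mL.
Steady-state peak Cmax,ss = C₀·R = 12 × 4/3 ≈ 16.000 mcg/mL.
Steady-state trough Cmin,ss = Cmax,ss·f ≈ 16.000 × 0.25 ≈ 4.000 mcg/mL.
Trough 4.0 mcg/mL vs MEC 7 mcg/mL: subtherapeutic.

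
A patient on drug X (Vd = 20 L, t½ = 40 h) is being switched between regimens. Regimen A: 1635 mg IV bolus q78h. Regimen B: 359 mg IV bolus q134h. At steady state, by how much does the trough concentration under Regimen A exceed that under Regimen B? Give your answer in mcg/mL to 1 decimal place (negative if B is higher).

Regimen A: f = (1/2)^(78/40) ≈ 0.2588; Cmin,ss = (1635/20)·f/(1−f) ≈ 28.544 mcg/mL.
Regimen B: f = (1/2)^(134/40) ≈ 0.0981; Cmin,ss = (359/20)·f/(1−f) ≈ 1.952 mcg/mL.
Difference ≈ 28.544 − 1.952 ≈ 26.592 mcg/mL.

26.6 mcg/mL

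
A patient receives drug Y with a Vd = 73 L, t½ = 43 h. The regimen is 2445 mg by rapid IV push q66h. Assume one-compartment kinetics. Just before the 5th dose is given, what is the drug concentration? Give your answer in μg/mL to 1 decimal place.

f = (1/2)^(τ/t½) = (1/2)^(66/43) ≈ 0.3451.
C₀ = D/Vd = 2445/73 ≈ 33.493 μg/mL.
Before the 5th dose, 4 doses have been given. Superposition: Cmin = C₀·(f + f² + … + f^4).
≈ 33.493 × (0.3451 + 0.1191 + 0.0411 + 0.0142) ≈ 33.493 × 0.5195 ≈ 17.400 μg/mL.

17.4 μg/mL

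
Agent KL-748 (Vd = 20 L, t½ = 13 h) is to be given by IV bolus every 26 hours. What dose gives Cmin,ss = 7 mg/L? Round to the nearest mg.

420 mg

τ/t½ = 26/13 ≈ 2, so f = (1/2)^(26/13) ≈ 0.250000.
Cmin,ss = (D/Vd)·f/(1−f), so D = Cmin,ss·Vd·(1−f)/f.
D = 7 × 20 × (1−f)/f ≈ 7 × 20 × 3.00000 ≈ 420.00 mg.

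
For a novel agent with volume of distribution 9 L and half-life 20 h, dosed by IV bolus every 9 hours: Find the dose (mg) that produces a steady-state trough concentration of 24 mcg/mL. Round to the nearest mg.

79 mg

τ/t½ = 9/20 ≈ 0.45, so f = (1/2)^(9/20) ≈ 0.732043.
Cmin,ss = (D/Vd)·f/(1−f), so D = Cmin,ss·Vd·(1−f)/f.
D = 24 × 9 × (1−f)/f ≈ 24 × 9 × 0.36604 ≈ 79.06 mg.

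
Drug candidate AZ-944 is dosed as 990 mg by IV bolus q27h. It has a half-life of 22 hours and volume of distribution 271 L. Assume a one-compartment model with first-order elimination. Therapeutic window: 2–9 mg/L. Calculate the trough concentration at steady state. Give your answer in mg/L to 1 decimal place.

τ/t½ = 27/22 ≈ 1.2273, so fraction remaining f = (1/2)^(27/22) ≈ 0.4271.
Accumulation ratio R = 1/(1 − f) ≈ 1/0.5729 ≈ 1.7455.
Each bolus raises the concentration by D/Vd = 990/271 ≈ 3.653 mg/L.
Cmax,ss = C₀/(1 − f) ≈ 3.653/0.5729 ≈ 6.376 mg/L.
One interval later, Cmin,ss = Cmax,ss·e^(−kτ) ≈ 6.376 × 0.4271 ≈ 2.723 mg/L.
Trough 2.7 mg/L vs MEC 2 mg/L: adequate.

2.7 mg/L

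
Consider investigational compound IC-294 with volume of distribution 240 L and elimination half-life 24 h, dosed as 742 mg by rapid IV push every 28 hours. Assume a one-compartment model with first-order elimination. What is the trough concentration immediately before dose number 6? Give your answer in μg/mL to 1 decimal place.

2.4 μg/mL

f = (1/2)^(τ/t½) = (1/2)^(28/24) ≈ 0.4454.
C₀ = D/Vd = 742/240 ≈ 3.092 μg/mL.
Before the 6th dose, 5 doses have been given. Superposition: Cmin = C₀·(f + f² + … + f^5).
≈ 3.092 × (0.4454 + 0.1984 + 0.0884 + 0.0394 + 0.0175) ≈ 3.092 × 0.7891 ≈ 2.440 μg/mL.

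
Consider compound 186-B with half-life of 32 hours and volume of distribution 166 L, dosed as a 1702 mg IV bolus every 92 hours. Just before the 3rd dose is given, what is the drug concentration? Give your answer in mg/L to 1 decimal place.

1.6 mg/L

f = (1/2)^(τ/t½) = (1/2)^(92/32) ≈ 0.1363.
C₀ = D/Vd = 1702/166 ≈ 10.253 mg/L.
Before the 3rd dose, 2 doses have been given. Superposition: Cmin = C₀·(f + f²).
≈ 10.253 × (0.1363 + 0.0186) ≈ 10.253 × 0.1549 ≈ 1.588 mg/L.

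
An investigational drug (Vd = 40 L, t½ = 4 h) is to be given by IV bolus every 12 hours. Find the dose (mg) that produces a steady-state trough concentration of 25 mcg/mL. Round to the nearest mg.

7000 mg

τ/t½ = 12/4 ≈ 3, so f = (1/2)^(12/4) ≈ 0.125000.
Cmin,ss = (D/Vd)·f/(1−f), so D = Cmin,ss·Vd·(1−f)/f.
D = 25 × 40 × (1−f)/f ≈ 25 × 40 × 7.00000 ≈ 7000.00 mg.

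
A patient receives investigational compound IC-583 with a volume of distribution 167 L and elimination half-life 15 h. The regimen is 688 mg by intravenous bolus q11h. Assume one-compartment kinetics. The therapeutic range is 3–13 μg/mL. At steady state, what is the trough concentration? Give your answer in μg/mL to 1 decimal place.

k = ln2/t½ = ln2/15 ≈ 0.046210 h⁻¹; fraction remaining f = e^(−kτ) = e^(−0.046210×11) ≈ 0.6015.
Accumulation ratio R = 1/(1 − f) ≈ 1/0.3985 ≈ 2.5094.
Each bolus raises the concentration by D/Vd = 688/167 ≈ 4.120 μg/mL.
Steady-state peak Cmax,ss = C₀·R ≈ 4.120 × 2.5094 ≈ 10.339 μg/mL.
Steady-state trough Cmin,ss = Cmax,ss·f ≈ 10.339 × 0.6015 ≈ 6.219 μg/mL.
Trough 6.2 μg/mL vs MEC 3 μg/mL: adequate.

6.2 μg/mL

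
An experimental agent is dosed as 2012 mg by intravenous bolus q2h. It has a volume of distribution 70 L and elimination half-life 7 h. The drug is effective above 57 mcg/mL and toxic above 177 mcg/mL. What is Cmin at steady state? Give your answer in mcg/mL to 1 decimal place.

131.2 mcg/mL

τ/t½ = 2/7 ≈ 0.28571, so fraction remaining f = (1/2)^(2/7) ≈ 0.8203.
At steady state, accumulation factor R = 1/(1 − e^(−kτ)) ≈ 5.5648.
Each bolus raises the concentration by D/Vd = 2012/70 ≈ 28.743 mcg/mL.
Steady-state peak Cmax,ss = C₀·R ≈ 28.743 × 5.5648 ≈ 159.949 mcg/mL.
One interval later, Cmin,ss = Cmax,ss·e^(−kτ) ≈ 159.949 × 0.8203 ≈ 131.206 mcg/mL.
Trough 131.2 mcg/mL vs MEC 57 mcg/mL: adequate.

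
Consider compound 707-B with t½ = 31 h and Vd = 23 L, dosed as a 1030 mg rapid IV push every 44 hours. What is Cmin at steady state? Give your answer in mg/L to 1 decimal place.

Over one 44-h interval, 44/31 ≈ 1.4194 half-lives elapse, leaving f ≈ 0.3739 of each dose.
At steady state, accumulation factor R = 1/(1 − e^(−kτ)) ≈ 1.5972.
Each bolus raises the concentration by D/Vd = 1030/23 ≈ 44.783 mg/L.
Cmax,ss = C₀/(1 − f) ≈ 44.783/0.6261 ≈ 71.527 mg/L.
One interval later, Cmin,ss = Cmax,ss·e^(−kτ) ≈ 71.527 × 0.3739 ≈ 26.744 mg/L.

26.7 mg/L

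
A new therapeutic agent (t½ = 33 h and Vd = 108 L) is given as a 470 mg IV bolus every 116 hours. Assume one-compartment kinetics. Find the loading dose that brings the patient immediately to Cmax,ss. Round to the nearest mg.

f = (1/2)^(116/33) ≈ 0.087465; accumulation ratio R = 1/(1−f) ≈ 1.09585.
Loading dose to hit Cmax,ss on first dose: D_load = D_maint·R ≈ 470 × 1.09585 ≈ 515.05 mg.

515 mg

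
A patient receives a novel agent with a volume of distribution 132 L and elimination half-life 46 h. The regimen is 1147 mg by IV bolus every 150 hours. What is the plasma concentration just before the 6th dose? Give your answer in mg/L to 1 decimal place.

1.0 mg/L

f = (1/2)^(τ/t½) = (1/2)^(150/46) ≈ 0.1043.
C₀ = D/Vd = 1147/132 ≈ 8.689 mg/L.
Before the 6th dose, 5 doses have been given. Superposition: Cmin = C₀·(f + f² + … + f^5).
≈ 8.689 × (0.1043 + 0.0109 + 0.0011 + 0.0001 + 0.0000) ≈ 8.689 × 0.1164 ≈ 1.011 mg/L.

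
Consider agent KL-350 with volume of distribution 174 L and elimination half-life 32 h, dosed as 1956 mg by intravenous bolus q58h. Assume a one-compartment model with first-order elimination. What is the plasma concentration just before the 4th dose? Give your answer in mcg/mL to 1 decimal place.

f = (1/2)^(τ/t½) = (1/2)^(58/32) ≈ 0.2847.
C₀ = D/Vd = 1956/174 ≈ 11.241 mcg/mL.
Before the 4th dose, 3 doses have been given. Superposition: Cmin = C₀·(f + f² + … + f^3).
≈ 11.241 × (0.2847 + 0.0811 + 0.0231) ≈ 11.241 × 0.3889 ≈ 4.372 mcg/mL.

4.4 mcg/mL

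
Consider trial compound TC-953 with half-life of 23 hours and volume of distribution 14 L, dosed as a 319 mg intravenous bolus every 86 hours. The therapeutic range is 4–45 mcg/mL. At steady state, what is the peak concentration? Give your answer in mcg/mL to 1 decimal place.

Over one 86-h interval, 86/23 ≈ 3.7391 half-lives elapse, leaving f ≈ 0.0749 of each dose.
Accumulation ratio R = 1/(1 − f) ≈ 1/0.9251 ≈ 1.0810.
Each bolus raises the concentration by D/Vd = 319/14 ≈ 22.786 mcg/mL.
Steady-state peak Cmax,ss = C₀·R ≈ 22.786 × 1.0810 ≈ 24.632 mcg/mL.
Peak 24.6 mcg/mL vs MTC 45 mcg/mL: below toxic threshold.

24.6 mcg/mL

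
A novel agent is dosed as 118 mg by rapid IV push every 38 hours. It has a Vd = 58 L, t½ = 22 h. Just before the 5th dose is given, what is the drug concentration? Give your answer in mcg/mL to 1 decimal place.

f = (1/2)^(τ/t½) = (1/2)^(38/22) ≈ 0.3020.
C₀ = D/Vd = 118/58 ≈ 2.034 mcg/mL.
Before the 5th dose, 4 doses have been given. Superposition: Cmin = C₀·(f + f² + … + f^4).
≈ 2.034 × (0.3020 + 0.0912 + 0.0275 + 0.0083) ≈ 2.034 × 0.4290 ≈ 0.873 mcg/mL.

0.9 mcg/mL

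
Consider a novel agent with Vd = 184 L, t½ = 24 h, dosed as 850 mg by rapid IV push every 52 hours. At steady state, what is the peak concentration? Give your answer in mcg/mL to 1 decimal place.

Over one 52-h interval, 52/24 ≈ 2.1667 half-lives elapse, leaving f ≈ 0.2227 of each dose.
Accumulation ratio R = 1/(1 − f) ≈ 1/0.7773 ≈ 1.2865.
Each bolus raises the concentration by D/Vd = 850/184 ≈ 4.620 mcg/mL.
Steady-state peak Cmax,ss = C₀·R ≈ 4.620 × 1.2865 ≈ 5.944 mcg/mL.

5.9 mcg/mL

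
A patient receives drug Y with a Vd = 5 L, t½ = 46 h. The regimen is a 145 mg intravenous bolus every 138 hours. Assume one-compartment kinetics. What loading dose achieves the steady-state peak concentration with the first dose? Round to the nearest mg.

166 mg

f = (1/2)^(138/46) ≈ 0.125000; accumulation ratio R = 1/(1−f) ≈ 1.14286.
Loading dose to hit Cmax,ss on first dose: D_load = D_maint·R ≈ 145 × 1.14286 ≈ 165.71 mg.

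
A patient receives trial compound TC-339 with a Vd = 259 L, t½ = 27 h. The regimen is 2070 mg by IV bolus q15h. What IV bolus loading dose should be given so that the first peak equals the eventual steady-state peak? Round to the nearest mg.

f = (1/2)^(15/27) ≈ 0.680395; accumulation ratio R = 1/(1−f) ≈ 3.12886.
Loading dose to hit Cmax,ss on first dose: D_load = D_maint·R ≈ 2070 × 3.12886 ≈ 6476.74 mg.

6477 mg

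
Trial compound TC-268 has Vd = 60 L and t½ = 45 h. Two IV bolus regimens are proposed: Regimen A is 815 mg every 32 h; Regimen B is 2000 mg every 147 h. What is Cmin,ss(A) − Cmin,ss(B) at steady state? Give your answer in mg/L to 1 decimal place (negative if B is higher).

17.5 mg/L

Regimen A: f = (1/2)^(32/45) ≈ 0.6108; Cmin,ss = (815/60)·f/(1−f) ≈ 21.317 mg/L.
Regimen B: f = (1/2)^(147/45) ≈ 0.1039; Cmin,ss = (2000/60)·f/(1−f) ≈ 3.865 mg/L.
Difference ≈ 21.317 − 3.865 ≈ 17.452 mg/L.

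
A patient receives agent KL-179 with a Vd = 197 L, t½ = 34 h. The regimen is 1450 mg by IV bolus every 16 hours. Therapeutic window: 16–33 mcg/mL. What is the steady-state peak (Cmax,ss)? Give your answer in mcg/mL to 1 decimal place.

26.4 mcg/mL

k = ln2/t½ = ln2/34 ≈ 0.020387 h⁻¹; fraction remaining f = e^(−kτ) = e^(−0.020387×16) ≈ 0.7217.
Accumulation ratio R = 1/(1 − f) ≈ 1/0.2783 ≈ 3.5932.
Single-dose peak C₀ = D/Vd = 1450/197 ≈ 7.360 mcg/mL.
Steady-state peak Cmax,ss = C₀·R ≈ 7.360 × 3.5932 ≈ 26.446 mcg/mL.
Peak 26.4 mcg/mL vs MTC 33 mcg/mL: below toxic threshold.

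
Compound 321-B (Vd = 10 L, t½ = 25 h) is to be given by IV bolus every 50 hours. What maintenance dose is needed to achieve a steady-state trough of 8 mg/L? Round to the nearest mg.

τ/t½ = 50/25 ≈ 2, so f = (1/2)^(50/25) ≈ 0.250000.
Cmin,ss = (D/Vd)·f/(1−f), so D = Cmin,ss·Vd·(1−f)/f.
D = 8 × 10 × (1−f)/f ≈ 8 × 10 × 3.00000 ≈ 240.00 mg.

240 mg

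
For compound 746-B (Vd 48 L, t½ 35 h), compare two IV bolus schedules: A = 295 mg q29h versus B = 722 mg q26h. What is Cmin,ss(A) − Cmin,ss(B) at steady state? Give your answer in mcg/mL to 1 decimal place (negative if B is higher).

-14.4 mcg/mL

Regimen A: f = (1/2)^(29/35) ≈ 0.5631; Cmin,ss = (295/48)·f/(1−f) ≈ 7.921 mcg/mL.
Regimen B: f = (1/2)^(26/35) ≈ 0.5976; Cmin,ss = (722/48)·f/(1−f) ≈ 22.338 mcg/mL.
Difference ≈ 7.921 − 22.338 ≈ -14.417 mcg/mL.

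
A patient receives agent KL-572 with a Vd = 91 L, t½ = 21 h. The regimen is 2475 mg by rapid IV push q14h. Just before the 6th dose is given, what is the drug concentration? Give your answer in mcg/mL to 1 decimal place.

41.7 mcg/mL

f = (1/2)^(τ/t½) = (1/2)^(14/21) ≈ 0.6300.
C₀ = D/Vd = 2475/91 ≈ 27.198 mcg/mL.
Before the 6th dose, 5 doses have been given. Superposition: Cmin = C₀·(f + f² + … + f^5).
≈ 27.198 × (0.6300 + 0.3969 + 0.2500 + 0.1575 + 0.0992) ≈ 27.198 × 1.5336 ≈ 41.711 mcg/mL.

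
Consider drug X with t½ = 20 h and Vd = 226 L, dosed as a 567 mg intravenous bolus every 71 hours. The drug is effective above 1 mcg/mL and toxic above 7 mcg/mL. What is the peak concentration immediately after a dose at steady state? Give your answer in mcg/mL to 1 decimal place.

Over one 71-h interval, 71/20 ≈ 3.55 half-lives elapse, leaving f ≈ 0.0854 of each dose.
Accumulation ratio R = 1/(1 − f) ≈ 1/0.9146 ≈ 1.0934.
Single-dose peak C₀ = D/Vd = 567/226 ≈ 2.509 mcg/mL.
Steady-state peak Cmax,ss = C₀·R ≈ 2.509 × 1.0934 ≈ 2.743 mcg/mL.
Peak 2.7 mcg/mL vs MTC 7 mcg/mL: below toxic threshold.

2.7 mcg/mL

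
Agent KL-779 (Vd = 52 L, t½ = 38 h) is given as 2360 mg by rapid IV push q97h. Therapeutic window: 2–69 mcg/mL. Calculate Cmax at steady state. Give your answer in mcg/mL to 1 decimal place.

54.7 mcg/mL

k = ln2/t½ = ln2/38 ≈ 0.018241 h⁻¹; fraction remaining f = e^(−kτ) = e^(−0.018241×97) ≈ 0.1704.
At steady state, accumulation factor R = 1/(1 − e^(−kτ)) ≈ 1.2054.
Single-dose peak C₀ = D/Vd = 2360/52 ≈ 45.385 mcg/mL.
Steady-state peak Cmax,ss = C₀·R ≈ 45.385 × 1.2054 ≈ 54.707 mcg/mL.
Peak 54.7 mcg/mL vs MTC 69 mcg/mL: below toxic threshold.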